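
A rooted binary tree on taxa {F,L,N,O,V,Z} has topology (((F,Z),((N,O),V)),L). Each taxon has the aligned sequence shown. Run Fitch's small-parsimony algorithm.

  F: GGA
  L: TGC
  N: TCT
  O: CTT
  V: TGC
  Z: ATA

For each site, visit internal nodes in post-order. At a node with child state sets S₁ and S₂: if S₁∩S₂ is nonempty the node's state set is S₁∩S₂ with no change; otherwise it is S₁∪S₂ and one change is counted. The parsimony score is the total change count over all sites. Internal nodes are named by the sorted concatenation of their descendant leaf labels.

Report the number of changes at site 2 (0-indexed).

2

site 0, node FZ: F={G} ∪ Z={A} → {A,G} (+1)
site 0, node NO: N={T} ∪ O={C} → {C,T} (+1)
site 0, node NOV: NO={C,T} ∩ V={T} → {T} (+0)
site 0, node FNOVZ: FZ={A,G} ∪ NOV={T} → {A,G,T} (+1)
site 0, node FLNOVZ: FNOVZ={A,G,T} ∩ L={T} → {T} (+0)
site 1, node FZ: F={G} ∪ Z={T} → {G,T} (+1)
site 1, node NO: N={C} ∪ O={T} → {C,T} (+1)
site 1, node NOV: NO={C,T} ∪ V={G} → {C,G,T} (+1)
site 1, node FNOVZ: FZ={G,T} ∩ NOV={C,G,T} → {G,T} (+0)
site 1, node FLNOVZ: FNOVZ={G,T} ∩ L={G} → {G} (+0)
site 2, node FZ: F={A} ∩ Z={A} → {A} (+0)
site 2, node NO: N={T} ∩ O={T} → {T} (+0)
site 2, node NOV: NO={T} ∪ V={C} → {C,T} (+1)
site 2, node FNOVZ: FZ={A} ∪ NOV={C,T} → {A,C,T} (+1)
site 2, node FLNOVZ: FNOVZ={A,C,T} ∩ L={C} → {C} (+0)
per-site changes: [3, 3, 2]; total = 8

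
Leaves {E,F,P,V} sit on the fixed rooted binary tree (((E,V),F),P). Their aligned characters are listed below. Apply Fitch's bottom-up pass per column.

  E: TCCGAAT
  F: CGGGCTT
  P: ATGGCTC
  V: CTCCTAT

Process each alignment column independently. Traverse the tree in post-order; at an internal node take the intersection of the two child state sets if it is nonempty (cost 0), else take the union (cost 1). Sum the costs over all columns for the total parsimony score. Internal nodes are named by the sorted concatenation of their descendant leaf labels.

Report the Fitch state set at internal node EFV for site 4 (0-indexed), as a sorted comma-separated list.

EV@0: {T} ∪ {C} = {C,T} (union, +1)
EFV@0: {C,T} ∩ {C} = {C} (intersection, +0)
EFPV@0: {C} ∪ {A} = {A,C} (union, +1)
EV@1: {C} ∪ {T} = {C,T} (union, +1)
EFV@1: {C,T} ∪ {G} = {C,G,T} (union, +1)
EFPV@1: {C,G,T} ∩ {T} = {T} (intersection, +0)
EV@2: {C} ∩ {C} = {C} (intersection, +0)
EFV@2: {C} ∪ {G} = {C,G} (union, +1)
EFPV@2: {C,G} ∩ {G} = {G} (intersection, +0)
EV@3: {G} ∪ {C} = {C,G} (union, +1)
EFV@3: {C,G} ∩ {G} = {G} (intersection, +0)
EFPV@3: {G} ∩ {G} = {G} (intersection, +0)
EV@4: {A} ∪ {T} = {A,T} (union, +1)
EFV@4: {A,T} ∪ {C} = {A,C,T} (union, +1)
EFPV@4: {A,C,T} ∩ {C} = {C} (intersection, +0)
EV@5: {A} ∩ {A} = {A} (intersection, +0)
EFV@5: {A} ∪ {T} = {A,T} (union, +1)
EFPV@5: {A,T} ∩ {T} = {T} (intersection, +0)
EV@6: {T} ∩ {T} = {T} (intersection, +0)
EFV@6: {T} ∩ {T} = {T} (intersection, +0)
EFPV@6: {T} ∪ {C} = {C,T} (union, +1)
per-site changes: [2, 2, 1, 1, 2, 1, 1]; total = 10

A,C,T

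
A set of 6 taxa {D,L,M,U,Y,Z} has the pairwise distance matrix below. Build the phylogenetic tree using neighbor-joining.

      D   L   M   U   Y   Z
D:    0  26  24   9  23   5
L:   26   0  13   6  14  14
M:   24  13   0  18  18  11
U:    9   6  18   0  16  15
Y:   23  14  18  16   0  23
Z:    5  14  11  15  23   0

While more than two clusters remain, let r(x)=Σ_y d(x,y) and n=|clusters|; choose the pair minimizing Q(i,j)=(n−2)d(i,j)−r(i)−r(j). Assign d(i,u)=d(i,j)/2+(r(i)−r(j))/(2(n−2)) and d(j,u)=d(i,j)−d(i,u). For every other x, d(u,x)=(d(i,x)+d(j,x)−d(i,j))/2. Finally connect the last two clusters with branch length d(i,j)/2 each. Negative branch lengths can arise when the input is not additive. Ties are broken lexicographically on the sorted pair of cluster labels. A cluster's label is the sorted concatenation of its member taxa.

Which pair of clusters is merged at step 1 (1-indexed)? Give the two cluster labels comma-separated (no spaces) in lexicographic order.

iteration 1: select D,Z (d=5, Q=-135); attach at lengths (39/8, 1/8); label the merged cluster DZ
  updated: d(DZ,L)=35/2, d(DZ,M)=15, d(DZ,U)=19/2, d(DZ,Y)=41/2
iteration 2: select DZ,U (d=19/2, Q=-167/2); attach at lengths (83/12, 31/12); label the merged cluster DUZ
  updated: d(DUZ,L)=7, d(DUZ,M)=47/4, d(DUZ,Y)=27/2
iteration 3: select DUZ,L (d=7, Q=-209/4); attach at lengths (49/16, 63/16); label the merged cluster DLUZ
  updated: d(DLUZ,M)=71/8, d(DLUZ,Y)=41/4
iteration 4: select DLUZ,M (d=71/8, Q=-297/8); attach at lengths (9/16, 133/16); label the merged cluster DLMUZ
  updated: d(DLMUZ,Y)=155/16
iteration 5: select DLMUZ,Y (d=155/16); attach at lengths (155/32, 155/32); label the merged cluster DLMUYZ
final tree: (((((D:39/8,Z:1/8):83/12,U:31/12):49/16,L:63/16):9/16,M:133/16):155/32,Y:155/32)
total length: 641/16

D,Z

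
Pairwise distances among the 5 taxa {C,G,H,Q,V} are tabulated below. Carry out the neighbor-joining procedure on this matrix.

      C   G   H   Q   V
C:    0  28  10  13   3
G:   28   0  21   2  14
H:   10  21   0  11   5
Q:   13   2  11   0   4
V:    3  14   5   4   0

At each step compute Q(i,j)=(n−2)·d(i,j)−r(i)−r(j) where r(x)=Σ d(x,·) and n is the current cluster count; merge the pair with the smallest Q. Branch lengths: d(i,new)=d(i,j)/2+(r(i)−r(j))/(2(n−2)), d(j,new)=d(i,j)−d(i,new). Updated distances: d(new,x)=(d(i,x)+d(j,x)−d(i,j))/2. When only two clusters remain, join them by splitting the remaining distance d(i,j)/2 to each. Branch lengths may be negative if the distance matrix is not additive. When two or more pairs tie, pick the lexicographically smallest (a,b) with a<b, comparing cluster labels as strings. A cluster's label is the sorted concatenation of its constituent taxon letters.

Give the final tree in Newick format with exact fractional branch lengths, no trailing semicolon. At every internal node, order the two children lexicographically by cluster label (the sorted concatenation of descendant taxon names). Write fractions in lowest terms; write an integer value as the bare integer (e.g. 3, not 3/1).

(((C:45/8,H:35/8):13/8,(G:41/6,Q:-29/6):85/8):-21/16,V:-21/16)

step 1: merge (G,Q) at d=2, Q=-89; branch lengths G→41/6, Q→-29/6; new cluster GQ
  updated: d(C,GQ)=39/2, d(GQ,H)=15, d(GQ,V)=8
step 2: merge (C,H) at d=10, Q=-85/2; branch lengths C→45/8, H→35/8; new cluster CH
  updated: d(CH,GQ)=49/4, d(CH,V)=-1
step 3: merge (CH,GQ) at d=49/4, Q=-77/4; branch lengths CH→13/8, GQ→85/8; new cluster CGHQ
  updated: d(CGHQ,V)=-21/8
step 4: merge (CGHQ,V) at d=-21/8; branch lengths CGHQ→-21/16, V→-21/16; new cluster CGHQV
final tree: (((C:45/8,H:35/8):13/8,(G:41/6,Q:-29/6):85/8):-21/16,V:-21/16)
total length: 173/8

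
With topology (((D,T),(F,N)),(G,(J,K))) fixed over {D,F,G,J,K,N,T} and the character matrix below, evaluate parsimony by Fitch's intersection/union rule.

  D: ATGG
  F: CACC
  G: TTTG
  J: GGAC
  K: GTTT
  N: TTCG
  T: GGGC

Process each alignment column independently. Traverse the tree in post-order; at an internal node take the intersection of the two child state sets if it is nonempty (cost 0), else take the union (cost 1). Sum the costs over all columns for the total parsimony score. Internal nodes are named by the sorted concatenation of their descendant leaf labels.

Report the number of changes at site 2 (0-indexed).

[col 0] DT: children D:{A}, T:{G} ∪→ {A,G}; cost 1
[col 0] FN: children F:{C}, N:{T} ∪→ {C,T}; cost 1
[col 0] DFNT: children DT:{A,G}, FN:{C,T} ∪→ {A,C,G,T}; cost 1
[col 0] JK: children J:{G}, K:{G} ∩→ {G}; cost 0
[col 0] GJK: children G:{T}, JK:{G} ∪→ {G,T}; cost 1
[col 0] DFGJKNT: children DFNT:{A,C,G,T}, GJK:{G,T} ∩→ {G,T}; cost 0
[col 1] DT: children D:{T}, T:{G} ∪→ {G,T}; cost 1
[col 1] FN: children F:{A}, N:{T} ∪→ {A,T}; cost 1
[col 1] DFNT: children DT:{G,T}, FN:{A,T} ∩→ {T}; cost 0
[col 1] JK: children J:{G}, K:{T} ∪→ {G,T}; cost 1
[col 1] GJK: children G:{T}, JK:{G,T} ∩→ {T}; cost 0
[col 1] DFGJKNT: children DFNT:{T}, GJK:{T} ∩→ {T}; cost 0
[col 2] DT: children D:{G}, T:{G} ∩→ {G}; cost 0
[col 2] FN: children F:{C}, N:{C} ∩→ {C}; cost 0
[col 2] DFNT: children DT:{G}, FN:{C} ∪→ {C,G}; cost 1
[col 2] JK: children J:{A}, K:{T} ∪→ {A,T}; cost 1
[col 2] GJK: children G:{T}, JK:{A,T} ∩→ {T}; cost 0
[col 2] DFGJKNT: children DFNT:{C,G}, GJK:{T} ∪→ {C,G,T}; cost 1
[col 3] DT: children D:{G}, T:{C} ∪→ {C,G}; cost 1
[col 3] FN: children F:{C}, N:{G} ∪→ {C,G}; cost 1
[col 3] DFNT: children DT:{C,G}, FN:{C,G} ∩→ {C,G}; cost 0
[col 3] JK: children J:{C}, K:{T} ∪→ {C,T}; cost 1
[col 3] GJK: children G:{G}, JK:{C,T} ∪→ {C,G,T}; cost 1
[col 3] DFGJKNT: children DFNT:{C,G}, GJK:{C,G,T} ∩→ {C,G}; cost 0
per-site changes: [4, 3, 3, 4]; total = 14

3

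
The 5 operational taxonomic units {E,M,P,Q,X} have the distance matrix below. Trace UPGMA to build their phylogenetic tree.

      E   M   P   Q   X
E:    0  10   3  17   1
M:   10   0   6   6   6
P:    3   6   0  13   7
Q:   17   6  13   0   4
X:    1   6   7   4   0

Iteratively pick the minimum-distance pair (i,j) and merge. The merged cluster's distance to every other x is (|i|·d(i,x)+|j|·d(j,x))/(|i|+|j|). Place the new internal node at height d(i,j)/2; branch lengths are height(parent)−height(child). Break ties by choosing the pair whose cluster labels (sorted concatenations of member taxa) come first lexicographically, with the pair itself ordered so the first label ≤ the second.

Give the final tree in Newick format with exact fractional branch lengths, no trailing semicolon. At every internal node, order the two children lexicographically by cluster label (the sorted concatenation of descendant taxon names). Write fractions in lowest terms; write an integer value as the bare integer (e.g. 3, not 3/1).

(((E:1/2,X:1/2):2,P:5/2):13/6,(M:3,Q:3):5/3)

iteration 1: select E,X (d=1); attach at lengths (1/2, 1/2); label the merged cluster EX
  updated: d(EX,M)=8, d(EX,P)=5, d(EX,Q)=21/2
iteration 2: select EX,P (d=5); attach at lengths (2, 5/2); label the merged cluster EPX
  updated: d(EPX,M)=22/3, d(EPX,Q)=34/3
iteration 3: select M,Q (d=6); attach at lengths (3, 3); label the merged cluster MQ
  updated: d(EPX,MQ)=28/3
iteration 4: select EPX,MQ (d=28/3); attach at lengths (13/6, 5/3); label the merged cluster EMPQX
final tree: (((E:1/2,X:1/2):2,P:5/2):13/6,(M:3,Q:3):5/3)
total length: 46/3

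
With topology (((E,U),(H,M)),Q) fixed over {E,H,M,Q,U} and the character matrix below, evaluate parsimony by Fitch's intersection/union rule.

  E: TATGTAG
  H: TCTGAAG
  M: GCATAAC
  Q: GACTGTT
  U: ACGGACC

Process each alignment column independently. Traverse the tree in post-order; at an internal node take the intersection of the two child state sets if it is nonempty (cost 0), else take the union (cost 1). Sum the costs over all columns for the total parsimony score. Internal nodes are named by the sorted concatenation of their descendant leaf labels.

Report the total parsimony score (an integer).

17

site 0, node EU: E={T} ∪ U={A} → {A,T} (+1)
site 0, node HM: H={T} ∪ M={G} → {G,T} (+1)
site 0, node EHMU: EU={A,T} ∩ HM={G,T} → {T} (+0)
site 0, node EHMQU: EHMU={T} ∪ Q={G} → {G,T} (+1)
site 1, node EU: E={A} ∪ U={C} → {A,C} (+1)
site 1, node HM: H={C} ∩ M={C} → {C} (+0)
site 1, node EHMU: EU={A,C} ∩ HM={C} → {C} (+0)
site 1, node EHMQU: EHMU={C} ∪ Q={A} → {A,C} (+1)
site 2, node EU: E={T} ∪ U={G} → {G,T} (+1)
site 2, node HM: H={T} ∪ M={A} → {A,T} (+1)
site 2, node EHMU: EU={G,T} ∩ HM={A,T} → {T} (+0)
site 2, node EHMQU: EHMU={T} ∪ Q={C} → {C,T} (+1)
site 3, node EU: E={G} ∩ U={G} → {G} (+0)
site 3, node HM: H={G} ∪ M={T} → {G,T} (+1)
site 3, node EHMU: EU={G} ∩ HM={G,T} → {G} (+0)
site 3, node EHMQU: EHMU={G} ∪ Q={T} → {G,T} (+1)
site 4, node EU: E={T} ∪ U={A} → {A,T} (+1)
site 4, node HM: H={A} ∩ M={A} → {A} (+0)
site 4, node EHMU: EU={A,T} ∩ HM={A} → {A} (+0)
site 4, node EHMQU: EHMU={A} ∪ Q={G} → {A,G} (+1)
site 5, node EU: E={A} ∪ U={C} → {A,C} (+1)
site 5, node HM: H={A} ∩ M={A} → {A} (+0)
site 5, node EHMU: EU={A,C} ∩ HM={A} → {A} (+0)
site 5, node EHMQU: EHMU={A} ∪ Q={T} → {A,T} (+1)
site 6, node EU: E={G} ∪ U={C} → {C,G} (+1)
site 6, node HM: H={G} ∪ M={C} → {C,G} (+1)
site 6, node EHMU: EU={C,G} ∩ HM={C,G} → {C,G} (+0)
site 6, node EHMQU: EHMU={C,G} ∪ Q={T} → {C,G,T} (+1)
per-site changes: [3, 2, 3, 2, 2, 2, 3]; total = 17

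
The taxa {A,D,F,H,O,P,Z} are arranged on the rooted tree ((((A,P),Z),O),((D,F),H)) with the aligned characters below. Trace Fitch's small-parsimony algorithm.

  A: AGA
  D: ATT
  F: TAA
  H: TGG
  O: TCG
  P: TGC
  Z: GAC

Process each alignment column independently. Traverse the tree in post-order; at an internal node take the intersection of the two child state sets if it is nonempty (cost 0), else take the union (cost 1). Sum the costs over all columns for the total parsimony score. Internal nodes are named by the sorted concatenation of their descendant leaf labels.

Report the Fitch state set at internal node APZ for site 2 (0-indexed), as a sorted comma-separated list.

C

site 0, node AP: A={A} ∪ P={T} → {A,T} (+1)
site 0, node APZ: AP={A,T} ∪ Z={G} → {A,G,T} (+1)
site 0, node AOPZ: APZ={A,G,T} ∩ O={T} → {T} (+0)
site 0, node DF: D={A} ∪ F={T} → {A,T} (+1)
site 0, node DFH: DF={A,T} ∩ H={T} → {T} (+0)
site 0, node ADFHOPZ: AOPZ={T} ∩ DFH={T} → {T} (+0)
site 1, node AP: A={G} ∩ P={G} → {G} (+0)
site 1, node APZ: AP={G} ∪ Z={A} → {A,G} (+1)
site 1, node AOPZ: APZ={A,G} ∪ O={C} → {A,C,G} (+1)
site 1, node DF: D={T} ∪ F={A} → {A,T} (+1)
site 1, node DFH: DF={A,T} ∪ H={G} → {A,G,T} (+1)
site 1, node ADFHOPZ: AOPZ={A,C,G} ∩ DFH={A,G,T} → {A,G} (+0)
site 2, node AP: A={A} ∪ P={C} → {A,C} (+1)
site 2, node APZ: AP={A,C} ∩ Z={C} → {C} (+0)
site 2, node AOPZ: APZ={C} ∪ O={G} → {C,G} (+1)
site 2, node DF: D={T} ∪ F={A} → {A,T} (+1)
site 2, node DFH: DF={A,T} ∪ H={G} → {A,G,T} (+1)
site 2, node ADFHOPZ: AOPZ={C,G} ∩ DFH={A,G,T} → {G} (+0)
per-site changes: [3, 4, 4]; total = 11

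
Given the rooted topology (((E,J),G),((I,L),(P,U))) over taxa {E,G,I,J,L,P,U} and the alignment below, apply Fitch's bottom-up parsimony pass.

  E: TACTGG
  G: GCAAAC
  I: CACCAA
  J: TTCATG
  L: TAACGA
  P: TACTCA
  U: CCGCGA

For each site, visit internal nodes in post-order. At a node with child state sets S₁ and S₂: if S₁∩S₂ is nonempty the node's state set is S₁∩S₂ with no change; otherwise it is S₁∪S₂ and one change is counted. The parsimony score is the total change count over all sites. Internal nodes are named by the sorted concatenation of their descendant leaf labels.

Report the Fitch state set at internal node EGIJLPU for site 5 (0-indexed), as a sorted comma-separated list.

A,C,G

EJ@0: {T} ∩ {T} = {T} (intersection, +0)
EGJ@0: {T} ∪ {G} = {G,T} (union, +1)
IL@0: {C} ∪ {T} = {C,T} (union, +1)
PU@0: {T} ∪ {C} = {C,T} (union, +1)
ILPU@0: {C,T} ∩ {C,T} = {C,T} (intersection, +0)
EGIJLPU@0: {G,T} ∩ {C,T} = {T} (intersection, +0)
EJ@1: {A} ∪ {T} = {A,T} (union, +1)
EGJ@1: {A,T} ∪ {C} = {A,C,T} (union, +1)
IL@1: {A} ∩ {A} = {A} (intersection, +0)
PU@1: {A} ∪ {C} = {A,C} (union, +1)
ILPU@1: {A} ∩ {A,C} = {A} (intersection, +0)
EGIJLPU@1: {A,C,T} ∩ {A} = {A} (intersection, +0)
EJ@2: {C} ∩ {C} = {C} (intersection, +0)
EGJ@2: {C} ∪ {A} = {A,C} (union, +1)
IL@2: {C} ∪ {A} = {A,C} (union, +1)
PU@2: {C} ∪ {G} = {C,G} (union, +1)
ILPU@2: {A,C} ∩ {C,G} = {C} (intersection, +0)
EGIJLPU@2: {A,C} ∩ {C} = {C} (intersection, +0)
EJ@3: {T} ∪ {A} = {A,T} (union, +1)
EGJ@3: {A,T} ∩ {A} = {A} (intersection, +0)
IL@3: {C} ∩ {C} = {C} (intersection, +0)
PU@3: {T} ∪ {C} = {C,T} (union, +1)
ILPU@3: {C} ∩ {C,T} = {C} (intersection, +0)
EGIJLPU@3: {A} ∪ {C} = {A,C} (union, +1)
EJ@4: {G} ∪ {T} = {G,T} (union, +1)
EGJ@4: {G,T} ∪ {A} = {A,G,T} (union, +1)
IL@4: {A} ∪ {G} = {A,G} (union, +1)
PU@4: {C} ∪ {G} = {C,G} (union, +1)
ILPU@4: {A,G} ∩ {C,G} = {G} (intersection, +0)
EGIJLPU@4: {A,G,T} ∩ {G} = {G} (intersection, +0)
EJ@5: {G} ∩ {G} = {G} (intersection, +0)
EGJ@5: {G} ∪ {C} = {C,G} (union, +1)
IL@5: {A} ∩ {A} = {A} (intersection, +0)
PU@5: {A} ∩ {A} = {A} (intersection, +0)
ILPU@5: {A} ∩ {A} = {A} (intersection, +0)
EGIJLPU@5: {C,G} ∪ {A} = {A,C,G} (union, +1)
per-site changes: [3, 3, 3, 3, 4, 2]; total = 18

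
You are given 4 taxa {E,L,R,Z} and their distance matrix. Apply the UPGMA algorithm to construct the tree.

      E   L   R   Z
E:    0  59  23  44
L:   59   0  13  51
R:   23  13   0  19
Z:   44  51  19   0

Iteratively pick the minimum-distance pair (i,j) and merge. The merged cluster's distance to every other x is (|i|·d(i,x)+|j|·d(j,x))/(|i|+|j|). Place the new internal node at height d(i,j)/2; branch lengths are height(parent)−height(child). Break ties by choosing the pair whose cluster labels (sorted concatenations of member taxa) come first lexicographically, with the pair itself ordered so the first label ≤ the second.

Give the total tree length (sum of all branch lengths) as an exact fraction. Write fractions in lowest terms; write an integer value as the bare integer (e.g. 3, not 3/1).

66

step 1: merge (L,R) at d=13; branch lengths L→13/2, R→13/2; new cluster LR
  updated: d(E,LR)=41, d(LR,Z)=35
step 2: merge (LR,Z) at d=35; branch lengths LR→11, Z→35/2; new cluster LRZ
  updated: d(E,LRZ)=42
step 3: merge (E,LRZ) at d=42; branch lengths E→21, LRZ→7/2; new cluster ELRZ
final tree: (E:21,((L:13/2,R:13/2):11,Z:35/2):7/2)
total length: 66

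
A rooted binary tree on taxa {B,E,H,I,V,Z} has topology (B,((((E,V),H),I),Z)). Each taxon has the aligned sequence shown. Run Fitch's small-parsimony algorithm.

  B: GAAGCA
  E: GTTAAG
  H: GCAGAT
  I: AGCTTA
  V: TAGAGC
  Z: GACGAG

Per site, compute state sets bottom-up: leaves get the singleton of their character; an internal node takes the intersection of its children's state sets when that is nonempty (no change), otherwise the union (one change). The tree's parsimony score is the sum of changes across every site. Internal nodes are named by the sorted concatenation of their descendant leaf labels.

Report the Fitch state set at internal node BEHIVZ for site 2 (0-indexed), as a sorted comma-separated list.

A,C

site 0, node EV: E={G} ∪ V={T} → {G,T} (+1)
site 0, node EHV: EV={G,T} ∩ H={G} → {G} (+0)
site 0, node EHIV: EHV={G} ∪ I={A} → {A,G} (+1)
site 0, node EHIVZ: EHIV={A,G} ∩ Z={G} → {G} (+0)
site 0, node BEHIVZ: B={G} ∩ EHIVZ={G} → {G} (+0)
site 1, node EV: E={T} ∪ V={A} → {A,T} (+1)
site 1, node EHV: EV={A,T} ∪ H={C} → {A,C,T} (+1)
site 1, node EHIV: EHV={A,C,T} ∪ I={G} → {A,C,G,T} (+1)
site 1, node EHIVZ: EHIV={A,C,G,T} ∩ Z={A} → {A} (+0)
site 1, node BEHIVZ: B={A} ∩ EHIVZ={A} → {A} (+0)
site 2, node EV: E={T} ∪ V={G} → {G,T} (+1)
site 2, node EHV: EV={G,T} ∪ H={A} → {A,G,T} (+1)
site 2, node EHIV: EHV={A,G,T} ∪ I={C} → {A,C,G,T} (+1)
site 2, node EHIVZ: EHIV={A,C,G,T} ∩ Z={C} → {C} (+0)
site 2, node BEHIVZ: B={A} ∪ EHIVZ={C} → {A,C} (+1)
site 3, node EV: E={A} ∩ V={A} → {A} (+0)
site 3, node EHV: EV={A} ∪ H={G} → {A,G} (+1)
site 3, node EHIV: EHV={A,G} ∪ I={T} → {A,G,T} (+1)
site 3, node EHIVZ: EHIV={A,G,T} ∩ Z={G} → {G} (+0)
site 3, node BEHIVZ: B={G} ∩ EHIVZ={G} → {G} (+0)
site 4, node EV: E={A} ∪ V={G} → {A,G} (+1)
site 4, node EHV: EV={A,G} ∩ H={A} → {A} (+0)
site 4, node EHIV: EHV={A} ∪ I={T} → {A,T} (+1)
site 4, node EHIVZ: EHIV={A,T} ∩ Z={A} → {A} (+0)
site 4, node BEHIVZ: B={C} ∪ EHIVZ={A} → {A,C} (+1)
site 5, node EV: E={G} ∪ V={C} → {C,G} (+1)
site 5, node EHV: EV={C,G} ∪ H={T} → {C,G,T} (+1)
site 5, node EHIV: EHV={C,G,T} ∪ I={A} → {A,C,G,T} (+1)
site 5, node EHIVZ: EHIV={A,C,G,T} ∩ Z={G} → {G} (+0)
site 5, node BEHIVZ: B={A} ∪ EHIVZ={G} → {A,G} (+1)
per-site changes: [2, 3, 4, 2, 3, 4]; total = 18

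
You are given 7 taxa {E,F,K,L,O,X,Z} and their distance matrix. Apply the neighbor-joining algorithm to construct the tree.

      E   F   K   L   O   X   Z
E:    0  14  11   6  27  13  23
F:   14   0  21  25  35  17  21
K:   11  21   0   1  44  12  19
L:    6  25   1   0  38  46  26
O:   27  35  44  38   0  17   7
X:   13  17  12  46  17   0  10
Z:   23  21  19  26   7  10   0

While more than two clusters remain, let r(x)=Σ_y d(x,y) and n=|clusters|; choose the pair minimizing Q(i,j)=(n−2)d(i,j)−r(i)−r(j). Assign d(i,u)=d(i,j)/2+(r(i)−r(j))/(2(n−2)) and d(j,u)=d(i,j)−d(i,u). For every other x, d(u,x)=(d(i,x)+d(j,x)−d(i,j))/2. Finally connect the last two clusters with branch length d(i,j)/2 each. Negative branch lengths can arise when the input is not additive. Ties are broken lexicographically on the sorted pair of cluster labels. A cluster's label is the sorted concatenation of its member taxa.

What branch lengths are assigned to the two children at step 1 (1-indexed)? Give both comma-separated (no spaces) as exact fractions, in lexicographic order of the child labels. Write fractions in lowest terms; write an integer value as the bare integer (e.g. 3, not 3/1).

iteration 1: select K,L (d=1, Q=-245); attach at lengths (-29/10, 39/10); label the merged cluster KL
  updated: d(E,KL)=8, d(F,KL)=45/2, d(KL,O)=81/2, d(KL,X)=57/2, d(KL,Z)=22
iteration 2: select O,Z (d=7, Q=-363/2); attach at lengths (143/16, -31/16); label the merged cluster OZ
  updated: d(E,OZ)=43/2, d(F,OZ)=49/2, d(KL,OZ)=111/4, d(OZ,X)=10
iteration 3: select OZ,X (d=10, Q=-489/4); attach at lengths (181/24, 59/24); label the merged cluster OXZ
  updated: d(E,OXZ)=49/4, d(F,OXZ)=63/4, d(KL,OXZ)=185/8
iteration 4: select E,KL (d=8, Q=-575/8); attach at lengths (-27/32, 283/32); label the merged cluster EKL
  updated: d(EKL,F)=57/4, d(EKL,OXZ)=219/16
iteration 5: select EKL,F (d=57/4, Q=-699/16); attach at lengths (195/32, 261/32); label the merged cluster EFKL
  updated: d(EFKL,OXZ)=243/32
iteration 6: select EFKL,OXZ (d=243/32); attach at lengths (243/64, 243/64); label the merged cluster EFKLOXZ
final tree: (((E:-27/32,(K:-29/10,L:39/10):283/32):195/32,F:261/32):243/64,((O:143/16,Z:-31/16):181/24,X:59/24):243/64)
total length: 1531/32

-29/10,39/10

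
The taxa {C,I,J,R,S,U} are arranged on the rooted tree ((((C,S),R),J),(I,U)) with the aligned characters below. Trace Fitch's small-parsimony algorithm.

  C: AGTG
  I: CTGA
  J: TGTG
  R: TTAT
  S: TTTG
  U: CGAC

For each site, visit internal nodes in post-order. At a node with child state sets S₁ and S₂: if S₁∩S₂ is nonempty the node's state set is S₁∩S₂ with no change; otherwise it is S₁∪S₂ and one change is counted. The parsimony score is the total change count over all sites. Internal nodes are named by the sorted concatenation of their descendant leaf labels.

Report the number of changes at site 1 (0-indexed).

[col 0] CS: children C:{A}, S:{T} ∪→ {A,T}; cost 1
[col 0] CRS: children CS:{A,T}, R:{T} ∩→ {T}; cost 0
[col 0] CJRS: children CRS:{T}, J:{T} ∩→ {T}; cost 0
[col 0] IU: children I:{C}, U:{C} ∩→ {C}; cost 0
[col 0] CIJRSU: children CJRS:{T}, IU:{C} ∪→ {C,T}; cost 1
[col 1] CS: children C:{G}, S:{T} ∪→ {G,T}; cost 1
[col 1] CRS: children CS:{G,T}, R:{T} ∩→ {T}; cost 0
[col 1] CJRS: children CRS:{T}, J:{G} ∪→ {G,T}; cost 1
[col 1] IU: children I:{T}, U:{G} ∪→ {G,T}; cost 1
[col 1] CIJRSU: children CJRS:{G,T}, IU:{G,T} ∩→ {G,T}; cost 0
[col 2] CS: children C:{T}, S:{T} ∩→ {T}; cost 0
[col 2] CRS: children CS:{T}, R:{A} ∪→ {A,T}; cost 1
[col 2] CJRS: children CRS:{A,T}, J:{T} ∩→ {T}; cost 0
[col 2] IU: children I:{G}, U:{A} ∪→ {A,G}; cost 1
[col 2] CIJRSU: children CJRS:{T}, IU:{A,G} ∪→ {A,G,T}; cost 1
[col 3] CS: children C:{G}, S:{G} ∩→ {G}; cost 0
[col 3] CRS: children CS:{G}, R:{T} ∪→ {G,T}; cost 1
[col 3] CJRS: children CRS:{G,T}, J:{G} ∩→ {G}; cost 0
[col 3] IU: children I:{A}, U:{C} ∪→ {A,C}; cost 1
[col 3] CIJRSU: children CJRS:{G}, IU:{A,C} ∪→ {A,C,G}; cost 1
per-site changes: [2, 3, 3, 3]; total = 11

3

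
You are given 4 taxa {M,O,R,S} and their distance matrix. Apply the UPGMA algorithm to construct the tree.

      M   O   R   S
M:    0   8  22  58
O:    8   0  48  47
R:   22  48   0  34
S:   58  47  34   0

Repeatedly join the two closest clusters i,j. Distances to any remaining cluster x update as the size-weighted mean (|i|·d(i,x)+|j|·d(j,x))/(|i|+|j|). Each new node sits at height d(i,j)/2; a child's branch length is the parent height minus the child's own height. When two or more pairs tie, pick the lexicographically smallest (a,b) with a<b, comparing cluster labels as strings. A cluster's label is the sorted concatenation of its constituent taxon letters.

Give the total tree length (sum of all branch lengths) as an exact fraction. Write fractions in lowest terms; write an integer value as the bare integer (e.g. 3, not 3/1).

1. join M+O (d=8) ⇒ MO; edges |M|=4, |O|=4
  updated: d(MO,R)=35, d(MO,S)=105/2
2. join R+S (d=34) ⇒ RS; edges |R|=17, |S|=17
  updated: d(MO,RS)=175/4
3. join MO+RS (d=175/4) ⇒ MORS; edges |MO|=143/8, |RS|=39/8
final tree: ((M:4,O:4):143/8,(R:17,S:17):39/8)
total length: 259/4

259/4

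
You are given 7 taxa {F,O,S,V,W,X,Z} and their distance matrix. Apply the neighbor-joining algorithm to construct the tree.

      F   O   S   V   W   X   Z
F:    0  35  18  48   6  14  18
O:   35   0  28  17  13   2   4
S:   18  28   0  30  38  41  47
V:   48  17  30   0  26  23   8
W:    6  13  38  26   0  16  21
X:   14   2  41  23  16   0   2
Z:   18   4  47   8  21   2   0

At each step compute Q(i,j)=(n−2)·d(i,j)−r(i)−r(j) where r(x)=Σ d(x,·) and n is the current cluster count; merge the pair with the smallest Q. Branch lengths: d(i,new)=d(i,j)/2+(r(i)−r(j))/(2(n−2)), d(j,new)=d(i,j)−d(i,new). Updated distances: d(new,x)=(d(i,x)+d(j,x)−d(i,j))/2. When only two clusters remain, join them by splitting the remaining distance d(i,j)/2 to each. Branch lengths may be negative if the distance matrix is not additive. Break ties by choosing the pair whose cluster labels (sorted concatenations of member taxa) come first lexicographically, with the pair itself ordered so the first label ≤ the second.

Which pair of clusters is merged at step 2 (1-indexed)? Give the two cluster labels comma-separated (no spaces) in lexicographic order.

iteration 1: select F,S (d=18, Q=-251); attach at lengths (27/10, 153/10); label the merged cluster FS
  updated: d(FS,O)=45/2, d(FS,V)=30, d(FS,W)=13, d(FS,X)=37/2, d(FS,Z)=47/2
iteration 2: select FS,W (d=13, Q=-289/2); attach at lengths (141/16, 67/16); label the merged cluster FSW
  updated: d(FSW,O)=45/4, d(FSW,V)=43/2, d(FSW,X)=43/4, d(FSW,Z)=63/4
iteration 3: select V,Z (d=8, Q=-301/4); attach at lengths (85/8, -21/8); label the merged cluster VZ
  updated: d(FSW,VZ)=117/8, d(O,VZ)=13/2, d(VZ,X)=17/2
iteration 4: select FSW,VZ (d=117/8, Q=-37); attach at lengths (145/16, 89/16); label the merged cluster FSVWZ
  updated: d(FSVWZ,O)=25/16, d(FSVWZ,X)=37/16
iteration 5: select FSVWZ,O (d=25/16, Q=-47/8); attach at lengths (15/16, 5/8); label the merged cluster FOSVWZ
  updated: d(FOSVWZ,X)=11/8
iteration 6: select FOSVWZ,X (d=11/8); attach at lengths (11/16, 11/16); label the merged cluster FOSVWXZ
final tree: (((((F:27/10,S:153/10):141/16,W:67/16):145/16,(V:85/8,Z:-21/8):89/16):15/16,O:5/8):11/16,X:11/16)
total length: 905/16

FS,W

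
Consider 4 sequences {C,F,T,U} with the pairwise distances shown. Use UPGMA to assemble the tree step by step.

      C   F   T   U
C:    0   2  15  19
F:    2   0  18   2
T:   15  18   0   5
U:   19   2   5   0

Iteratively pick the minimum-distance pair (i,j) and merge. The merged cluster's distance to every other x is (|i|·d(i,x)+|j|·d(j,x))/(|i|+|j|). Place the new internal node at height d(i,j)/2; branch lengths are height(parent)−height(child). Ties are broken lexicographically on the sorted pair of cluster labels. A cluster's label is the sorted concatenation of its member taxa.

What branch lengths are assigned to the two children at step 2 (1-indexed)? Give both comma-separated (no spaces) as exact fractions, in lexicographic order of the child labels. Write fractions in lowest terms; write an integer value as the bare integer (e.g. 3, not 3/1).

step 1: merge (C,F) at d=2; branch lengths C→1, F→1; new cluster CF
  updated: d(CF,T)=33/2, d(CF,U)=21/2
step 2: merge (T,U) at d=5; branch lengths T→5/2, U→5/2; new cluster TU
  updated: d(CF,TU)=27/2
step 3: merge (CF,TU) at d=27/2; branch lengths CF→23/4, TU→17/4; new cluster CFTU
final tree: ((C:1,F:1):23/4,(T:5/2,U:5/2):17/4)
total length: 17

5/2,5/2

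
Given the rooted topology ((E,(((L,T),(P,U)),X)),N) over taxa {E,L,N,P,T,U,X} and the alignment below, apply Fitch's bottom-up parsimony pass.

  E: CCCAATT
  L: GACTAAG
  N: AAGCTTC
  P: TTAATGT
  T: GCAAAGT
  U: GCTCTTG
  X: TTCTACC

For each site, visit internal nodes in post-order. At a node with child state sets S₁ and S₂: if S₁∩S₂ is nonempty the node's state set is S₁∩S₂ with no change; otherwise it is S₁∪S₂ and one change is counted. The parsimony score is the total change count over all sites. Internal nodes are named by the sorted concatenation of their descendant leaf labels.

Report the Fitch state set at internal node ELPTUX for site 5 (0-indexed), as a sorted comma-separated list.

C,G,T

LT@0: {G} ∩ {G} = {G} (intersection, +0)
PU@0: {T} ∪ {G} = {G,T} (union, +1)
LPTU@0: {G} ∩ {G,T} = {G} (intersection, +0)
LPTUX@0: {G} ∪ {T} = {G,T} (union, +1)
ELPTUX@0: {C} ∪ {G,T} = {C,G,T} (union, +1)
ELNPTUX@0: {C,G,T} ∪ {A} = {A,C,G,T} (union, +1)
LT@1: {A} ∪ {C} = {A,C} (union, +1)
PU@1: {T} ∪ {C} = {C,T} (union, +1)
LPTU@1: {A,C} ∩ {C,T} = {C} (intersection, +0)
LPTUX@1: {C} ∪ {T} = {C,T} (union, +1)
ELPTUX@1: {C} ∩ {C,T} = {C} (intersection, +0)
ELNPTUX@1: {C} ∪ {A} = {A,C} (union, +1)
LT@2: {C} ∪ {A} = {A,C} (union, +1)
PU@2: {A} ∪ {T} = {A,T} (union, +1)
LPTU@2: {A,C} ∩ {A,T} = {A} (intersection, +0)
LPTUX@2: {A} ∪ {C} = {A,C} (union, +1)
ELPTUX@2: {C} ∩ {A,C} = {C} (intersection, +0)
ELNPTUX@2: {C} ∪ {G} = {C,G} (union, +1)
LT@3: {T} ∪ {A} = {A,T} (union, +1)
PU@3: {A} ∪ {C} = {A,C} (union, +1)
LPTU@3: {A,T} ∩ {A,C} = {A} (intersection, +0)
LPTUX@3: {A} ∪ {T} = {A,T} (union, +1)
ELPTUX@3: {A} ∩ {A,T} = {A} (intersection, +0)
ELNPTUX@3: {A} ∪ {C} = {A,C} (union, +1)
LT@4: {A} ∩ {A} = {A} (intersection, +0)
PU@4: {T} ∩ {T} = {T} (intersection, +0)
LPTU@4: {A} ∪ {T} = {A,T} (union, +1)
LPTUX@4: {A,T} ∩ {A} = {A} (intersection, +0)
ELPTUX@4: {A} ∩ {A} = {A} (intersection, +0)
ELNPTUX@4: {A} ∪ {T} = {A,T} (union, +1)
LT@5: {A} ∪ {G} = {A,G} (union, +1)
PU@5: {G} ∪ {T} = {G,T} (union, +1)
LPTU@5: {A,G} ∩ {G,T} = {G} (intersection, +0)
LPTUX@5: {G} ∪ {C} = {C,G} (union, +1)
ELPTUX@5: {T} ∪ {C,G} = {C,G,T} (union, +1)
ELNPTUX@5: {C,G,T} ∩ {T} = {T} (intersection, +0)
LT@6: {G} ∪ {T} = {G,T} (union, +1)
PU@6: {T} ∪ {G} = {G,T} (union, +1)
LPTU@6: {G,T} ∩ {G,T} = {G,T} (intersection, +0)
LPTUX@6: {G,T} ∪ {C} = {C,G,T} (union, +1)
ELPTUX@6: {T} ∩ {C,G,T} = {T} (intersection, +0)
ELNPTUX@6: {T} ∪ {C} = {C,T} (union, +1)
per-site changes: [4, 4, 4, 4, 2, 4, 4]; total = 26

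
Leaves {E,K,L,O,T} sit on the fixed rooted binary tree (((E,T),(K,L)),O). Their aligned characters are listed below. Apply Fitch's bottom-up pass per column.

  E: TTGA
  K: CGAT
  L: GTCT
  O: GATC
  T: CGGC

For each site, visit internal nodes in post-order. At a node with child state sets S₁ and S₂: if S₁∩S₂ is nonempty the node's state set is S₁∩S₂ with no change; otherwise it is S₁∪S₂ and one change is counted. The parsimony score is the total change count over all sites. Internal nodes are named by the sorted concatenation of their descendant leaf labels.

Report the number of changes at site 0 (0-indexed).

site 0, node ET: E={T} ∪ T={C} → {C,T} (+1)
site 0, node KL: K={C} ∪ L={G} → {C,G} (+1)
site 0, node EKLT: ET={C,T} ∩ KL={C,G} → {C} (+0)
site 0, node EKLOT: EKLT={C} ∪ O={G} → {C,G} (+1)
site 1, node ET: E={T} ∪ T={G} → {G,T} (+1)
site 1, node KL: K={G} ∪ L={T} → {G,T} (+1)
site 1, node EKLT: ET={G,T} ∩ KL={G,T} → {G,T} (+0)
site 1, node EKLOT: EKLT={G,T} ∪ O={A} → {A,G,T} (+1)
site 2, node ET: E={G} ∩ T={G} → {G} (+0)
site 2, node KL: K={A} ∪ L={C} → {A,C} (+1)
site 2, node EKLT: ET={G} ∪ KL={A,C} → {A,C,G} (+1)
site 2, node EKLOT: EKLT={A,C,G} ∪ O={T} → {A,C,G,T} (+1)
site 3, node ET: E={A} ∪ T={C} → {A,C} (+1)
site 3, node KL: K={T} ∩ L={T} → {T} (+0)
site 3, node EKLT: ET={A,C} ∪ KL={T} → {A,C,T} (+1)
site 3, node EKLOT: EKLT={A,C,T} ∩ O={C} → {C} (+0)
per-site changes: [3, 3, 3, 2]; total = 11

3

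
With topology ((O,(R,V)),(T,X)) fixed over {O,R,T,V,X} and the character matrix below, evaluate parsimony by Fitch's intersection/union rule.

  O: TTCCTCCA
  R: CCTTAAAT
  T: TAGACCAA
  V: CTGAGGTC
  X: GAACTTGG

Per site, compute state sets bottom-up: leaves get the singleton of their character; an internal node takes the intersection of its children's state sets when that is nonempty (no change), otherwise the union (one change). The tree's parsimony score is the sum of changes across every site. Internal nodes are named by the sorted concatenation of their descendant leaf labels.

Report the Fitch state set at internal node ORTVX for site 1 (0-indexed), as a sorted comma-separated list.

[col 0] RV: children R:{C}, V:{C} ∩→ {C}; cost 0
[col 0] ORV: children O:{T}, RV:{C} ∪→ {C,T}; cost 1
[col 0] TX: children T:{T}, X:{G} ∪→ {G,T}; cost 1
[col 0] ORTVX: children ORV:{C,T}, TX:{G,T} ∩→ {T}; cost 0
[col 1] RV: children R:{C}, V:{T} ∪→ {C,T}; cost 1
[col 1] ORV: children O:{T}, RV:{C,T} ∩→ {T}; cost 0
[col 1] TX: children T:{A}, X:{A} ∩→ {A}; cost 0
[col 1] ORTVX: children ORV:{T}, TX:{A} ∪→ {A,T}; cost 1
[col 2] RV: children R:{T}, V:{G} ∪→ {G,T}; cost 1
[col 2] ORV: children O:{C}, RV:{G,T} ∪→ {C,G,T}; cost 1
[col 2] TX: children T:{G}, X:{A} ∪→ {A,G}; cost 1
[col 2] ORTVX: children ORV:{C,G,T}, TX:{A,G} ∩→ {G}; cost 0
[col 3] RV: children R:{T}, V:{A} ∪→ {A,T}; cost 1
[col 3] ORV: children O:{C}, RV:{A,T} ∪→ {A,C,T}; cost 1
[col 3] TX: children T:{A}, X:{C} ∪→ {A,C}; cost 1
[col 3] ORTVX: children ORV:{A,C,T}, TX:{A,C} ∩→ {A,C}; cost 0
[col 4] RV: children R:{A}, V:{G} ∪→ {A,G}; cost 1
[col 4] ORV: children O:{T}, RV:{A,G} ∪→ {A,G,T}; cost 1
[col 4] TX: children T:{C}, X:{T} ∪→ {C,T}; cost 1
[col 4] ORTVX: children ORV:{A,G,T}, TX:{C,T} ∩→ {T}; cost 0
[col 5] RV: children R:{A}, V:{G} ∪→ {A,G}; cost 1
[col 5] ORV: children O:{C}, RV:{A,G} ∪→ {A,C,G}; cost 1
[col 5] TX: children T:{C}, X:{T} ∪→ {C,T}; cost 1
[col 5] ORTVX: children ORV:{A,C,G}, TX:{C,T} ∩→ {C}; cost 0
[col 6] RV: children R:{A}, V:{T} ∪→ {A,T}; cost 1
[col 6] ORV: children O:{C}, RV:{A,T} ∪→ {A,C,T}; cost 1
[col 6] TX: children T:{A}, X:{G} ∪→ {A,G}; cost 1
[col 6] ORTVX: children ORV:{A,C,T}, TX:{A,G} ∩→ {A}; cost 0
[col 7] RV: children R:{T}, V:{C} ∪→ {C,T}; cost 1
[col 7] ORV: children O:{A}, RV:{C,T} ∪→ {A,C,T}; cost 1
[col 7] TX: children T:{A}, X:{G} ∪→ {A,G}; cost 1
[col 7] ORTVX: children ORV:{A,C,T}, TX:{A,G} ∩→ {A}; cost 0
per-site changes: [2, 2, 3, 3, 3, 3, 3, 3]; total = 22

A,T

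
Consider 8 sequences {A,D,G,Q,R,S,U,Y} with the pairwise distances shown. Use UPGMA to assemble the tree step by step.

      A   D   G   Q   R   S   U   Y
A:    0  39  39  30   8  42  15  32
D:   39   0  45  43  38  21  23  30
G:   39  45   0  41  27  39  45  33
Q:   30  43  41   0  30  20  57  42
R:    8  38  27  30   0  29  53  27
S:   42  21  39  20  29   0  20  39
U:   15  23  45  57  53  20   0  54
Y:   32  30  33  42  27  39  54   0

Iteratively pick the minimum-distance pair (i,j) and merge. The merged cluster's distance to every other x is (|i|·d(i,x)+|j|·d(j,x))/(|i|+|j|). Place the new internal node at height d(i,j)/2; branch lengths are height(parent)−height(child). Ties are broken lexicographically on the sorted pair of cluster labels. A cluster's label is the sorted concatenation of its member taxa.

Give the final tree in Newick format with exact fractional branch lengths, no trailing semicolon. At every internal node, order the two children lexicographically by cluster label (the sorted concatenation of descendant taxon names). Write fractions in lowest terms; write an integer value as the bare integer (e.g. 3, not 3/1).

1. join A+R (d=8) ⇒ AR; edges |A|=4, |R|=4
  updated: d(AR,D)=77/2, d(AR,G)=33, d(AR,Q)=30, d(AR,S)=71/2, d(AR,U)=34, d(AR,Y)=59/2
2. join Q+S (d=20) ⇒ QS; edges |Q|=10, |S|=10
  updated: d(AR,QS)=131/4, d(D,QS)=32, d(G,QS)=40, d(QS,U)=77/2, d(QS,Y)=81/2
3. join D+U (d=23) ⇒ DU; edges |D|=23/2, |U|=23/2
  updated: d(AR,DU)=145/4, d(DU,G)=45, d(DU,QS)=141/4, d(DU,Y)=42
4. join AR+Y (d=59/2) ⇒ ARY; edges |AR|=43/4, |Y|=59/4
  updated: d(ARY,DU)=229/6, d(ARY,G)=33, d(ARY,QS)=106/3
5. join ARY+G (d=33) ⇒ AGRY; edges |ARY|=7/4, |G|=33/2
  updated: d(AGRY,DU)=319/8, d(AGRY,QS)=73/2
6. join DU+QS (d=141/4) ⇒ DQSU; edges |DU|=49/8, |QS|=61/8
  updated: d(AGRY,DQSU)=611/16
7. join AGRY+DQSU (d=611/16) ⇒ ADGQRSUY; edges |AGRY|=83/32, |DQSU|=47/32
final tree: ((((A:4,R:4):43/4,Y:59/4):7/4,G:33/2):83/32,((D:23/2,U:23/2):49/8,(Q:10,S:10):61/8):47/32)
total length: 1801/16

((((A:4,R:4):43/4,Y:59/4):7/4,G:33/2):83/32,((D:23/2,U:23/2):49/8,(Q:10,S:10):61/8):47/32)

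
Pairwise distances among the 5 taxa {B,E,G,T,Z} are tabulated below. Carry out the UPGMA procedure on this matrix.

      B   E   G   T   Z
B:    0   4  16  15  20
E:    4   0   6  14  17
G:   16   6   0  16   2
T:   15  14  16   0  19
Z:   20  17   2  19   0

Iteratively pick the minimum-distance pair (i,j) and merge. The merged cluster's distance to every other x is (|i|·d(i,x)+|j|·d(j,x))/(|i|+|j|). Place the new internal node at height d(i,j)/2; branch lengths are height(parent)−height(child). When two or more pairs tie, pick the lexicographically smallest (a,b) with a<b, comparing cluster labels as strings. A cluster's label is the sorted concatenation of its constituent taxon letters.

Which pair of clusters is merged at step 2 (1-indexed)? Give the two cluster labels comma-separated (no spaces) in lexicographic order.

B,E

iteration 1: select G,Z (d=2); attach at lengths (1, 1); label the merged cluster GZ
  updated: d(B,GZ)=18, d(E,GZ)=23/2, d(GZ,T)=35/2
iteration 2: select B,E (d=4); attach at lengths (2, 2); label the merged cluster BE
  updated: d(BE,GZ)=59/4, d(BE,T)=29/2
iteration 3: select BE,T (d=29/2); attach at lengths (21/4, 29/4); label the merged cluster BET
  updated: d(BET,GZ)=47/3
iteration 4: select BET,GZ (d=47/3); attach at lengths (7/12, 41/6); label the merged cluster BEGTZ
final tree: (((B:2,E:2):21/4,T:29/4):7/12,(G:1,Z:1):41/6)
total length: 311/12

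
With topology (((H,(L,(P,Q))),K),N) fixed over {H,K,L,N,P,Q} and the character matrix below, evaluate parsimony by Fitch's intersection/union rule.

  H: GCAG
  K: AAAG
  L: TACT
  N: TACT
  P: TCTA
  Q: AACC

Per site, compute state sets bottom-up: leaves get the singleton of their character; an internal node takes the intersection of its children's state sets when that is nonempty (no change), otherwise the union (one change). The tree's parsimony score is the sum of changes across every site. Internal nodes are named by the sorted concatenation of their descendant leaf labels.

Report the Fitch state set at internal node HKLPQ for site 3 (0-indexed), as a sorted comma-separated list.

G

PQ@0: {T} ∪ {A} = {A,T} (union, +1)
LPQ@0: {T} ∩ {A,T} = {T} (intersection, +0)
HLPQ@0: {G} ∪ {T} = {G,T} (union, +1)
HKLPQ@0: {G,T} ∪ {A} = {A,G,T} (union, +1)
HKLNPQ@0: {A,G,T} ∩ {T} = {T} (intersection, +0)
PQ@1: {C} ∪ {A} = {A,C} (union, +1)
LPQ@1: {A} ∩ {A,C} = {A} (intersection, +0)
HLPQ@1: {C} ∪ {A} = {A,C} (union, +1)
HKLPQ@1: {A,C} ∩ {A} = {A} (intersection, +0)
HKLNPQ@1: {A} ∩ {A} = {A} (intersection, +0)
PQ@2: {T} ∪ {C} = {C,T} (union, +1)
LPQ@2: {C} ∩ {C,T} = {C} (intersection, +0)
HLPQ@2: {A} ∪ {C} = {A,C} (union, +1)
HKLPQ@2: {A,C} ∩ {A} = {A} (intersection, +0)
HKLNPQ@2: {A} ∪ {C} = {A,C} (union, +1)
PQ@3: {A} ∪ {C} = {A,C} (union, +1)
LPQ@3: {T} ∪ {A,C} = {A,C,T} (union, +1)
HLPQ@3: {G} ∪ {A,C,T} = {A,C,G,T} (union, +1)
HKLPQ@3: {A,C,G,T} ∩ {G} = {G} (intersection, +0)
HKLNPQ@3: {G} ∪ {T} = {G,T} (union, +1)
per-site changes: [3, 2, 3, 4]; total = 12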